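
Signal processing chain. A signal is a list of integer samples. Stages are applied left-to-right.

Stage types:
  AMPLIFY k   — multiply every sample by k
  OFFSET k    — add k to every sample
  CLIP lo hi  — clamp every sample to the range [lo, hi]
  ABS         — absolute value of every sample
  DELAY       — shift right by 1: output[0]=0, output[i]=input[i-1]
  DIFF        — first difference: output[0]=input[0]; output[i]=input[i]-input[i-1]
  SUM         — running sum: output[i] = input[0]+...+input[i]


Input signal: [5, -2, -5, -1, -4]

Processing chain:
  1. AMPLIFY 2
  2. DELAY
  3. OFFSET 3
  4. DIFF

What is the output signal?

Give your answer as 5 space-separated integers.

Answer: 3 10 -14 -6 8

Derivation:
Input: [5, -2, -5, -1, -4]
Stage 1 (AMPLIFY 2): 5*2=10, -2*2=-4, -5*2=-10, -1*2=-2, -4*2=-8 -> [10, -4, -10, -2, -8]
Stage 2 (DELAY): [0, 10, -4, -10, -2] = [0, 10, -4, -10, -2] -> [0, 10, -4, -10, -2]
Stage 3 (OFFSET 3): 0+3=3, 10+3=13, -4+3=-1, -10+3=-7, -2+3=1 -> [3, 13, -1, -7, 1]
Stage 4 (DIFF): s[0]=3, 13-3=10, -1-13=-14, -7--1=-6, 1--7=8 -> [3, 10, -14, -6, 8]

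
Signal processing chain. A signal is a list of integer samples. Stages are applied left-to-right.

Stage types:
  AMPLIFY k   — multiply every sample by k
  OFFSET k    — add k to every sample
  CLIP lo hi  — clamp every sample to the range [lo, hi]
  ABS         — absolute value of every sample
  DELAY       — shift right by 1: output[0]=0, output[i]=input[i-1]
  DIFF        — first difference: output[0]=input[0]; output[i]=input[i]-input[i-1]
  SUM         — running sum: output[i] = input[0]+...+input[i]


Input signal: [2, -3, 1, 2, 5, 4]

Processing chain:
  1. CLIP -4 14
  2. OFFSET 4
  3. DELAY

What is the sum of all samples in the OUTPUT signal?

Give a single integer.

Input: [2, -3, 1, 2, 5, 4]
Stage 1 (CLIP -4 14): clip(2,-4,14)=2, clip(-3,-4,14)=-3, clip(1,-4,14)=1, clip(2,-4,14)=2, clip(5,-4,14)=5, clip(4,-4,14)=4 -> [2, -3, 1, 2, 5, 4]
Stage 2 (OFFSET 4): 2+4=6, -3+4=1, 1+4=5, 2+4=6, 5+4=9, 4+4=8 -> [6, 1, 5, 6, 9, 8]
Stage 3 (DELAY): [0, 6, 1, 5, 6, 9] = [0, 6, 1, 5, 6, 9] -> [0, 6, 1, 5, 6, 9]
Output sum: 27

Answer: 27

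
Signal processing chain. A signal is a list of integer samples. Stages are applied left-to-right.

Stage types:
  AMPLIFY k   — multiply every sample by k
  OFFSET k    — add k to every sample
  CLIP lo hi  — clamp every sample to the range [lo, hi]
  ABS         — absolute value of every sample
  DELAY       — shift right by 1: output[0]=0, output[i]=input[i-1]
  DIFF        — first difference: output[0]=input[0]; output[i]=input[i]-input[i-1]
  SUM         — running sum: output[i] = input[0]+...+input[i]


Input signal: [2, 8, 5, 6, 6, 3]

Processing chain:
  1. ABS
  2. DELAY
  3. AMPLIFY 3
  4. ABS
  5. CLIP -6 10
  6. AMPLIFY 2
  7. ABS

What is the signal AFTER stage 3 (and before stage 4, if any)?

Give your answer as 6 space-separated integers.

Input: [2, 8, 5, 6, 6, 3]
Stage 1 (ABS): |2|=2, |8|=8, |5|=5, |6|=6, |6|=6, |3|=3 -> [2, 8, 5, 6, 6, 3]
Stage 2 (DELAY): [0, 2, 8, 5, 6, 6] = [0, 2, 8, 5, 6, 6] -> [0, 2, 8, 5, 6, 6]
Stage 3 (AMPLIFY 3): 0*3=0, 2*3=6, 8*3=24, 5*3=15, 6*3=18, 6*3=18 -> [0, 6, 24, 15, 18, 18]

Answer: 0 6 24 15 18 18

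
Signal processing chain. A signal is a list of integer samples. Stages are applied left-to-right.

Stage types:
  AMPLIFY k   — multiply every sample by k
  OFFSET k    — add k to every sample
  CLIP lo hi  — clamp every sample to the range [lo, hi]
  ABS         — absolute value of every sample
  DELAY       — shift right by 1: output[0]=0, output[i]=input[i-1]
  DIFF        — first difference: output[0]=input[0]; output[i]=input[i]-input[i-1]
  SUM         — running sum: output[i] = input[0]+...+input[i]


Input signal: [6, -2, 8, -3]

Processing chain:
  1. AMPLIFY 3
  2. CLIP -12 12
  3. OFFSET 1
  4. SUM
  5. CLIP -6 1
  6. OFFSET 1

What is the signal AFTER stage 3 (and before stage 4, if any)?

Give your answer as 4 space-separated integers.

Answer: 13 -5 13 -8

Derivation:
Input: [6, -2, 8, -3]
Stage 1 (AMPLIFY 3): 6*3=18, -2*3=-6, 8*3=24, -3*3=-9 -> [18, -6, 24, -9]
Stage 2 (CLIP -12 12): clip(18,-12,12)=12, clip(-6,-12,12)=-6, clip(24,-12,12)=12, clip(-9,-12,12)=-9 -> [12, -6, 12, -9]
Stage 3 (OFFSET 1): 12+1=13, -6+1=-5, 12+1=13, -9+1=-8 -> [13, -5, 13, -8]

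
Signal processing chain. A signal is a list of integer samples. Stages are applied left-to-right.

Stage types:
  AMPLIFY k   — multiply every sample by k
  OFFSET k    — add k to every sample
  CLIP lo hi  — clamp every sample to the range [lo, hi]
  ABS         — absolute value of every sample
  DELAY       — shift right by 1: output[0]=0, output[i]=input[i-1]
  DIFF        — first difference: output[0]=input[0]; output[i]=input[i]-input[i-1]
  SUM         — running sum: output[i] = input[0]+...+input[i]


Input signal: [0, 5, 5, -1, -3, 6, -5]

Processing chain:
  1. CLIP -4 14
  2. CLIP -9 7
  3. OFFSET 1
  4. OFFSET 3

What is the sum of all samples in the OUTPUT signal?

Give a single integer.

Answer: 36

Derivation:
Input: [0, 5, 5, -1, -3, 6, -5]
Stage 1 (CLIP -4 14): clip(0,-4,14)=0, clip(5,-4,14)=5, clip(5,-4,14)=5, clip(-1,-4,14)=-1, clip(-3,-4,14)=-3, clip(6,-4,14)=6, clip(-5,-4,14)=-4 -> [0, 5, 5, -1, -3, 6, -4]
Stage 2 (CLIP -9 7): clip(0,-9,7)=0, clip(5,-9,7)=5, clip(5,-9,7)=5, clip(-1,-9,7)=-1, clip(-3,-9,7)=-3, clip(6,-9,7)=6, clip(-4,-9,7)=-4 -> [0, 5, 5, -1, -3, 6, -4]
Stage 3 (OFFSET 1): 0+1=1, 5+1=6, 5+1=6, -1+1=0, -3+1=-2, 6+1=7, -4+1=-3 -> [1, 6, 6, 0, -2, 7, -3]
Stage 4 (OFFSET 3): 1+3=4, 6+3=9, 6+3=9, 0+3=3, -2+3=1, 7+3=10, -3+3=0 -> [4, 9, 9, 3, 1, 10, 0]
Output sum: 36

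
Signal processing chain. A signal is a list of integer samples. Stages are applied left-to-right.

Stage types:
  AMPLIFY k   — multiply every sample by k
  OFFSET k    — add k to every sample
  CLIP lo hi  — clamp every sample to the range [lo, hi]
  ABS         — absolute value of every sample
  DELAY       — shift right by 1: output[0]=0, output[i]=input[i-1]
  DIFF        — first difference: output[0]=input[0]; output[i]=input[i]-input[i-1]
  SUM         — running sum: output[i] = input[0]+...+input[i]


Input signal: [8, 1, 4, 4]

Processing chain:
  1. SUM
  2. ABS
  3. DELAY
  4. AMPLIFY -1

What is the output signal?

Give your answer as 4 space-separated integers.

Input: [8, 1, 4, 4]
Stage 1 (SUM): sum[0..0]=8, sum[0..1]=9, sum[0..2]=13, sum[0..3]=17 -> [8, 9, 13, 17]
Stage 2 (ABS): |8|=8, |9|=9, |13|=13, |17|=17 -> [8, 9, 13, 17]
Stage 3 (DELAY): [0, 8, 9, 13] = [0, 8, 9, 13] -> [0, 8, 9, 13]
Stage 4 (AMPLIFY -1): 0*-1=0, 8*-1=-8, 9*-1=-9, 13*-1=-13 -> [0, -8, -9, -13]

Answer: 0 -8 -9 -13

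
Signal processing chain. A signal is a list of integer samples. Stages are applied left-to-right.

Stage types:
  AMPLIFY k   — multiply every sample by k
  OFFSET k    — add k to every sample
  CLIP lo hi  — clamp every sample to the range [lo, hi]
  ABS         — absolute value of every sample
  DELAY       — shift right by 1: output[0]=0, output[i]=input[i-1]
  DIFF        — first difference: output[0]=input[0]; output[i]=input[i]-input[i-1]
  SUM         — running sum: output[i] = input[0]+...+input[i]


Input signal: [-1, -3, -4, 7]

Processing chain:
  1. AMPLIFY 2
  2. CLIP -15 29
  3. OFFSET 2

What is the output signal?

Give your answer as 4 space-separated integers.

Input: [-1, -3, -4, 7]
Stage 1 (AMPLIFY 2): -1*2=-2, -3*2=-6, -4*2=-8, 7*2=14 -> [-2, -6, -8, 14]
Stage 2 (CLIP -15 29): clip(-2,-15,29)=-2, clip(-6,-15,29)=-6, clip(-8,-15,29)=-8, clip(14,-15,29)=14 -> [-2, -6, -8, 14]
Stage 3 (OFFSET 2): -2+2=0, -6+2=-4, -8+2=-6, 14+2=16 -> [0, -4, -6, 16]

Answer: 0 -4 -6 16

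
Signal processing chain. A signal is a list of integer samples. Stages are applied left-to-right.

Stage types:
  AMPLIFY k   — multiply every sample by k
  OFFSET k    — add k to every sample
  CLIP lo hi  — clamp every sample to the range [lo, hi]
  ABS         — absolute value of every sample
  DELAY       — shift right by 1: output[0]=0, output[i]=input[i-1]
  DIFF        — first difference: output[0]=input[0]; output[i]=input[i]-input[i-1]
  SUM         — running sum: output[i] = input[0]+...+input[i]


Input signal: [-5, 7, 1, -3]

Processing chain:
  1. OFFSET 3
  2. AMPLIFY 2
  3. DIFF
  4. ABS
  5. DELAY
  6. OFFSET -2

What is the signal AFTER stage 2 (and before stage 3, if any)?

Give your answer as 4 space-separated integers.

Answer: -4 20 8 0

Derivation:
Input: [-5, 7, 1, -3]
Stage 1 (OFFSET 3): -5+3=-2, 7+3=10, 1+3=4, -3+3=0 -> [-2, 10, 4, 0]
Stage 2 (AMPLIFY 2): -2*2=-4, 10*2=20, 4*2=8, 0*2=0 -> [-4, 20, 8, 0]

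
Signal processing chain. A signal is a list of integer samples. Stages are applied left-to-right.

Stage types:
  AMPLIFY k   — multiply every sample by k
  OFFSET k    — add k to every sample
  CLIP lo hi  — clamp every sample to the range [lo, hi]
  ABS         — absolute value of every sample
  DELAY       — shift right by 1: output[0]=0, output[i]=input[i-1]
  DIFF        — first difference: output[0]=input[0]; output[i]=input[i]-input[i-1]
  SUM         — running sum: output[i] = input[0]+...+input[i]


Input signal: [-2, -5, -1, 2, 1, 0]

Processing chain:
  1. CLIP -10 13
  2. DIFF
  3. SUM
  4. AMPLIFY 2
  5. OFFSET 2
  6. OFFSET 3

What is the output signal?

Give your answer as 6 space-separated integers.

Input: [-2, -5, -1, 2, 1, 0]
Stage 1 (CLIP -10 13): clip(-2,-10,13)=-2, clip(-5,-10,13)=-5, clip(-1,-10,13)=-1, clip(2,-10,13)=2, clip(1,-10,13)=1, clip(0,-10,13)=0 -> [-2, -5, -1, 2, 1, 0]
Stage 2 (DIFF): s[0]=-2, -5--2=-3, -1--5=4, 2--1=3, 1-2=-1, 0-1=-1 -> [-2, -3, 4, 3, -1, -1]
Stage 3 (SUM): sum[0..0]=-2, sum[0..1]=-5, sum[0..2]=-1, sum[0..3]=2, sum[0..4]=1, sum[0..5]=0 -> [-2, -5, -1, 2, 1, 0]
Stage 4 (AMPLIFY 2): -2*2=-4, -5*2=-10, -1*2=-2, 2*2=4, 1*2=2, 0*2=0 -> [-4, -10, -2, 4, 2, 0]
Stage 5 (OFFSET 2): -4+2=-2, -10+2=-8, -2+2=0, 4+2=6, 2+2=4, 0+2=2 -> [-2, -8, 0, 6, 4, 2]
Stage 6 (OFFSET 3): -2+3=1, -8+3=-5, 0+3=3, 6+3=9, 4+3=7, 2+3=5 -> [1, -5, 3, 9, 7, 5]

Answer: 1 -5 3 9 7 5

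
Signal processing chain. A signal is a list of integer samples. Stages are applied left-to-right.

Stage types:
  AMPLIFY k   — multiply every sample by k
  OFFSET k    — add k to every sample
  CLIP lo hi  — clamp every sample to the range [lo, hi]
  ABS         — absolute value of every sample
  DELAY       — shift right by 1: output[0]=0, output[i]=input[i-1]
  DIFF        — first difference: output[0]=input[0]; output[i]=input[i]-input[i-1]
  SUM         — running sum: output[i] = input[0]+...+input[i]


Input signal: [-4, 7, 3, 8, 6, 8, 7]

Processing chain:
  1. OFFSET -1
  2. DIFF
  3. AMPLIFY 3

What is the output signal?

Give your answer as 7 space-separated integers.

Input: [-4, 7, 3, 8, 6, 8, 7]
Stage 1 (OFFSET -1): -4+-1=-5, 7+-1=6, 3+-1=2, 8+-1=7, 6+-1=5, 8+-1=7, 7+-1=6 -> [-5, 6, 2, 7, 5, 7, 6]
Stage 2 (DIFF): s[0]=-5, 6--5=11, 2-6=-4, 7-2=5, 5-7=-2, 7-5=2, 6-7=-1 -> [-5, 11, -4, 5, -2, 2, -1]
Stage 3 (AMPLIFY 3): -5*3=-15, 11*3=33, -4*3=-12, 5*3=15, -2*3=-6, 2*3=6, -1*3=-3 -> [-15, 33, -12, 15, -6, 6, -3]

Answer: -15 33 -12 15 -6 6 -3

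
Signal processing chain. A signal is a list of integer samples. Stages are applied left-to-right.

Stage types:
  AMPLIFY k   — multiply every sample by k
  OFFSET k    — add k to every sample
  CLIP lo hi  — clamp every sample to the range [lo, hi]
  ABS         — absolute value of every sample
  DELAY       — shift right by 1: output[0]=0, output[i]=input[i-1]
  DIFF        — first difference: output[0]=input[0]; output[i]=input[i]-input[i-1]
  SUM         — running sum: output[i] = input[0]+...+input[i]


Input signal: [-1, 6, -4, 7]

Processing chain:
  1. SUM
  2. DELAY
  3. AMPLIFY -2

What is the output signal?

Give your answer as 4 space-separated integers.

Answer: 0 2 -10 -2

Derivation:
Input: [-1, 6, -4, 7]
Stage 1 (SUM): sum[0..0]=-1, sum[0..1]=5, sum[0..2]=1, sum[0..3]=8 -> [-1, 5, 1, 8]
Stage 2 (DELAY): [0, -1, 5, 1] = [0, -1, 5, 1] -> [0, -1, 5, 1]
Stage 3 (AMPLIFY -2): 0*-2=0, -1*-2=2, 5*-2=-10, 1*-2=-2 -> [0, 2, -10, -2]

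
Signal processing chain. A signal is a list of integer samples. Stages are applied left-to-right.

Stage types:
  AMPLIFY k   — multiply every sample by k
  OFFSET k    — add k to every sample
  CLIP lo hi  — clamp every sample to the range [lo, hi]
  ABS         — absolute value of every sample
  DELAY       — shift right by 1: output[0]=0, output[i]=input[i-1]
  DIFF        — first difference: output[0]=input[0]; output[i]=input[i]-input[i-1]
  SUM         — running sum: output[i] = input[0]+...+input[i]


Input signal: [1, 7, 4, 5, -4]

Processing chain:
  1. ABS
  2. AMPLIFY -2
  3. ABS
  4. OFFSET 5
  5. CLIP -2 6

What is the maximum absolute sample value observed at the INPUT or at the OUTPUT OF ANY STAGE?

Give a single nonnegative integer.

Answer: 19

Derivation:
Input: [1, 7, 4, 5, -4] (max |s|=7)
Stage 1 (ABS): |1|=1, |7|=7, |4|=4, |5|=5, |-4|=4 -> [1, 7, 4, 5, 4] (max |s|=7)
Stage 2 (AMPLIFY -2): 1*-2=-2, 7*-2=-14, 4*-2=-8, 5*-2=-10, 4*-2=-8 -> [-2, -14, -8, -10, -8] (max |s|=14)
Stage 3 (ABS): |-2|=2, |-14|=14, |-8|=8, |-10|=10, |-8|=8 -> [2, 14, 8, 10, 8] (max |s|=14)
Stage 4 (OFFSET 5): 2+5=7, 14+5=19, 8+5=13, 10+5=15, 8+5=13 -> [7, 19, 13, 15, 13] (max |s|=19)
Stage 5 (CLIP -2 6): clip(7,-2,6)=6, clip(19,-2,6)=6, clip(13,-2,6)=6, clip(15,-2,6)=6, clip(13,-2,6)=6 -> [6, 6, 6, 6, 6] (max |s|=6)
Overall max amplitude: 19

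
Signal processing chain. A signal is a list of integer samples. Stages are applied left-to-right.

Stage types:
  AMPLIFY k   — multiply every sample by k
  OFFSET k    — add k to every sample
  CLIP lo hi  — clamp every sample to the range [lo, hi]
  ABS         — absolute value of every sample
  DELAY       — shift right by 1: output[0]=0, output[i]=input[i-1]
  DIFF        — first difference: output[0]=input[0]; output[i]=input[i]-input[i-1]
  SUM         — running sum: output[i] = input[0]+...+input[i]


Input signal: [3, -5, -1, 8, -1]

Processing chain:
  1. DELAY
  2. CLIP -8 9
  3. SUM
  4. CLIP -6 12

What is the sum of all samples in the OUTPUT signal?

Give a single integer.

Answer: 3

Derivation:
Input: [3, -5, -1, 8, -1]
Stage 1 (DELAY): [0, 3, -5, -1, 8] = [0, 3, -5, -1, 8] -> [0, 3, -5, -1, 8]
Stage 2 (CLIP -8 9): clip(0,-8,9)=0, clip(3,-8,9)=3, clip(-5,-8,9)=-5, clip(-1,-8,9)=-1, clip(8,-8,9)=8 -> [0, 3, -5, -1, 8]
Stage 3 (SUM): sum[0..0]=0, sum[0..1]=3, sum[0..2]=-2, sum[0..3]=-3, sum[0..4]=5 -> [0, 3, -2, -3, 5]
Stage 4 (CLIP -6 12): clip(0,-6,12)=0, clip(3,-6,12)=3, clip(-2,-6,12)=-2, clip(-3,-6,12)=-3, clip(5,-6,12)=5 -> [0, 3, -2, -3, 5]
Output sum: 3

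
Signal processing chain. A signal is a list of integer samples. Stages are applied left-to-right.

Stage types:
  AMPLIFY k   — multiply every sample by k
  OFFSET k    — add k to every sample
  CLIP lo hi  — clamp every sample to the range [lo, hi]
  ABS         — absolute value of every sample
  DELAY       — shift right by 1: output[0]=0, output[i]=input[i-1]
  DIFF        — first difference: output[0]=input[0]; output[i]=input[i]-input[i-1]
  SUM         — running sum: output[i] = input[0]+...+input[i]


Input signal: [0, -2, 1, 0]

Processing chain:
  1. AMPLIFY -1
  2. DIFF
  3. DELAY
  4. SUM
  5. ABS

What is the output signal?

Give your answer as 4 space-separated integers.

Input: [0, -2, 1, 0]
Stage 1 (AMPLIFY -1): 0*-1=0, -2*-1=2, 1*-1=-1, 0*-1=0 -> [0, 2, -1, 0]
Stage 2 (DIFF): s[0]=0, 2-0=2, -1-2=-3, 0--1=1 -> [0, 2, -3, 1]
Stage 3 (DELAY): [0, 0, 2, -3] = [0, 0, 2, -3] -> [0, 0, 2, -3]
Stage 4 (SUM): sum[0..0]=0, sum[0..1]=0, sum[0..2]=2, sum[0..3]=-1 -> [0, 0, 2, -1]
Stage 5 (ABS): |0|=0, |0|=0, |2|=2, |-1|=1 -> [0, 0, 2, 1]

Answer: 0 0 2 1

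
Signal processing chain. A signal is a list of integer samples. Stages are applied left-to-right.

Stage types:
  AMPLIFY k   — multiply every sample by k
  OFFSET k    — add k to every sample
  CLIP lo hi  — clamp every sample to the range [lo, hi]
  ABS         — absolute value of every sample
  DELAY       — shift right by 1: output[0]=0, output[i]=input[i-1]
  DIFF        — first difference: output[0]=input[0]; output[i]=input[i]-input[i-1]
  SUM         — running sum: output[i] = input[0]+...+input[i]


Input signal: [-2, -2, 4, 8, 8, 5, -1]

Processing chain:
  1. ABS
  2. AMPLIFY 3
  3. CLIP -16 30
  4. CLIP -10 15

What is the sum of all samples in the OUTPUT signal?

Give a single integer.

Input: [-2, -2, 4, 8, 8, 5, -1]
Stage 1 (ABS): |-2|=2, |-2|=2, |4|=4, |8|=8, |8|=8, |5|=5, |-1|=1 -> [2, 2, 4, 8, 8, 5, 1]
Stage 2 (AMPLIFY 3): 2*3=6, 2*3=6, 4*3=12, 8*3=24, 8*3=24, 5*3=15, 1*3=3 -> [6, 6, 12, 24, 24, 15, 3]
Stage 3 (CLIP -16 30): clip(6,-16,30)=6, clip(6,-16,30)=6, clip(12,-16,30)=12, clip(24,-16,30)=24, clip(24,-16,30)=24, clip(15,-16,30)=15, clip(3,-16,30)=3 -> [6, 6, 12, 24, 24, 15, 3]
Stage 4 (CLIP -10 15): clip(6,-10,15)=6, clip(6,-10,15)=6, clip(12,-10,15)=12, clip(24,-10,15)=15, clip(24,-10,15)=15, clip(15,-10,15)=15, clip(3,-10,15)=3 -> [6, 6, 12, 15, 15, 15, 3]
Output sum: 72

Answer: 72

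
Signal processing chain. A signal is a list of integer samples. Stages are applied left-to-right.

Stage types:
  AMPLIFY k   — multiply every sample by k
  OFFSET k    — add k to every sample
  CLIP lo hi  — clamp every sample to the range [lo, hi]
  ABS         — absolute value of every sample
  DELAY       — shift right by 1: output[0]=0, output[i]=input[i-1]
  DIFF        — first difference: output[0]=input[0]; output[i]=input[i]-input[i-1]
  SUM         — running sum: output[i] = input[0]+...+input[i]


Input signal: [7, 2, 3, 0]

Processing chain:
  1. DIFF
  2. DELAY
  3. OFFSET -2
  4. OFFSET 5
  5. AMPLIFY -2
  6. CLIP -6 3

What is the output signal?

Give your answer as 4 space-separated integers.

Input: [7, 2, 3, 0]
Stage 1 (DIFF): s[0]=7, 2-7=-5, 3-2=1, 0-3=-3 -> [7, -5, 1, -3]
Stage 2 (DELAY): [0, 7, -5, 1] = [0, 7, -5, 1] -> [0, 7, -5, 1]
Stage 3 (OFFSET -2): 0+-2=-2, 7+-2=5, -5+-2=-7, 1+-2=-1 -> [-2, 5, -7, -1]
Stage 4 (OFFSET 5): -2+5=3, 5+5=10, -7+5=-2, -1+5=4 -> [3, 10, -2, 4]
Stage 5 (AMPLIFY -2): 3*-2=-6, 10*-2=-20, -2*-2=4, 4*-2=-8 -> [-6, -20, 4, -8]
Stage 6 (CLIP -6 3): clip(-6,-6,3)=-6, clip(-20,-6,3)=-6, clip(4,-6,3)=3, clip(-8,-6,3)=-6 -> [-6, -6, 3, -6]

Answer: -6 -6 3 -6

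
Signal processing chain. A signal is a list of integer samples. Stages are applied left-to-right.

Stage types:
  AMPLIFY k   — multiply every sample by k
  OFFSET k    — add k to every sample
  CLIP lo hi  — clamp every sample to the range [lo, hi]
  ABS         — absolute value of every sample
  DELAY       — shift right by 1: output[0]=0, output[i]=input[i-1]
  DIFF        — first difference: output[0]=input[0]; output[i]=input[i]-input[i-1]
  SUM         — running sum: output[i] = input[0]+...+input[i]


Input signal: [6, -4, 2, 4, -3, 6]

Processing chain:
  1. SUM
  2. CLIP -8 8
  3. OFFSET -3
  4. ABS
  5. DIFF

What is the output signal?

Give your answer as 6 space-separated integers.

Answer: 3 -2 0 4 -3 3

Derivation:
Input: [6, -4, 2, 4, -3, 6]
Stage 1 (SUM): sum[0..0]=6, sum[0..1]=2, sum[0..2]=4, sum[0..3]=8, sum[0..4]=5, sum[0..5]=11 -> [6, 2, 4, 8, 5, 11]
Stage 2 (CLIP -8 8): clip(6,-8,8)=6, clip(2,-8,8)=2, clip(4,-8,8)=4, clip(8,-8,8)=8, clip(5,-8,8)=5, clip(11,-8,8)=8 -> [6, 2, 4, 8, 5, 8]
Stage 3 (OFFSET -3): 6+-3=3, 2+-3=-1, 4+-3=1, 8+-3=5, 5+-3=2, 8+-3=5 -> [3, -1, 1, 5, 2, 5]
Stage 4 (ABS): |3|=3, |-1|=1, |1|=1, |5|=5, |2|=2, |5|=5 -> [3, 1, 1, 5, 2, 5]
Stage 5 (DIFF): s[0]=3, 1-3=-2, 1-1=0, 5-1=4, 2-5=-3, 5-2=3 -> [3, -2, 0, 4, -3, 3]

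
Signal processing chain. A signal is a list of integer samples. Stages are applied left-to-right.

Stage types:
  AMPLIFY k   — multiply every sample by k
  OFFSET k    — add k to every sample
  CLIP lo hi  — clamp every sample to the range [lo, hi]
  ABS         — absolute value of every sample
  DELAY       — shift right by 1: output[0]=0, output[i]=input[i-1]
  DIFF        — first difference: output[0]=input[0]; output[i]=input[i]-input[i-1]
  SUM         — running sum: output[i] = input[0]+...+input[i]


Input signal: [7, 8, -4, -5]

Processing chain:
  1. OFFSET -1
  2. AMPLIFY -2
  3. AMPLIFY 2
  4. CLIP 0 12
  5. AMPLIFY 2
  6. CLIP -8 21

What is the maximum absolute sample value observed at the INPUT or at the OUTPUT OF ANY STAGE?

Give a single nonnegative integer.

Answer: 28

Derivation:
Input: [7, 8, -4, -5] (max |s|=8)
Stage 1 (OFFSET -1): 7+-1=6, 8+-1=7, -4+-1=-5, -5+-1=-6 -> [6, 7, -5, -6] (max |s|=7)
Stage 2 (AMPLIFY -2): 6*-2=-12, 7*-2=-14, -5*-2=10, -6*-2=12 -> [-12, -14, 10, 12] (max |s|=14)
Stage 3 (AMPLIFY 2): -12*2=-24, -14*2=-28, 10*2=20, 12*2=24 -> [-24, -28, 20, 24] (max |s|=28)
Stage 4 (CLIP 0 12): clip(-24,0,12)=0, clip(-28,0,12)=0, clip(20,0,12)=12, clip(24,0,12)=12 -> [0, 0, 12, 12] (max |s|=12)
Stage 5 (AMPLIFY 2): 0*2=0, 0*2=0, 12*2=24, 12*2=24 -> [0, 0, 24, 24] (max |s|=24)
Stage 6 (CLIP -8 21): clip(0,-8,21)=0, clip(0,-8,21)=0, clip(24,-8,21)=21, clip(24,-8,21)=21 -> [0, 0, 21, 21] (max |s|=21)
Overall max amplitude: 28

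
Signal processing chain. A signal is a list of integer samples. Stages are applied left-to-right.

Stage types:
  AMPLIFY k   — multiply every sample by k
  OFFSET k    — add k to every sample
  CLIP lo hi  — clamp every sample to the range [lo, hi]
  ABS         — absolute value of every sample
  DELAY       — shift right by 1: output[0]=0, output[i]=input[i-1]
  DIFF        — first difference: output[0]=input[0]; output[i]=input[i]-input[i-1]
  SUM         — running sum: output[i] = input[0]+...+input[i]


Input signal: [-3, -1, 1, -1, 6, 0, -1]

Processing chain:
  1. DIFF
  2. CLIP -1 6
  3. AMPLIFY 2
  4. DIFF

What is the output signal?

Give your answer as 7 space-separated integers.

Answer: -2 6 0 -6 14 -14 0

Derivation:
Input: [-3, -1, 1, -1, 6, 0, -1]
Stage 1 (DIFF): s[0]=-3, -1--3=2, 1--1=2, -1-1=-2, 6--1=7, 0-6=-6, -1-0=-1 -> [-3, 2, 2, -2, 7, -6, -1]
Stage 2 (CLIP -1 6): clip(-3,-1,6)=-1, clip(2,-1,6)=2, clip(2,-1,6)=2, clip(-2,-1,6)=-1, clip(7,-1,6)=6, clip(-6,-1,6)=-1, clip(-1,-1,6)=-1 -> [-1, 2, 2, -1, 6, -1, -1]
Stage 3 (AMPLIFY 2): -1*2=-2, 2*2=4, 2*2=4, -1*2=-2, 6*2=12, -1*2=-2, -1*2=-2 -> [-2, 4, 4, -2, 12, -2, -2]
Stage 4 (DIFF): s[0]=-2, 4--2=6, 4-4=0, -2-4=-6, 12--2=14, -2-12=-14, -2--2=0 -> [-2, 6, 0, -6, 14, -14, 0]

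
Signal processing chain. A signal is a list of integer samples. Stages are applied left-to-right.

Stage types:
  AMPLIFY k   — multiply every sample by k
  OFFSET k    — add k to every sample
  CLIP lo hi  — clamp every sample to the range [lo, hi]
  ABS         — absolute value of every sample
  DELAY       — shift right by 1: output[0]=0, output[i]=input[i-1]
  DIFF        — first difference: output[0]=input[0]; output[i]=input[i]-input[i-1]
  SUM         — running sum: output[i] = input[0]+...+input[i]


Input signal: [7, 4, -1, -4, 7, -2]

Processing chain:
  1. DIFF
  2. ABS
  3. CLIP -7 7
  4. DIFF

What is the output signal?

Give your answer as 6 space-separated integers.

Answer: 7 -4 2 -2 4 0

Derivation:
Input: [7, 4, -1, -4, 7, -2]
Stage 1 (DIFF): s[0]=7, 4-7=-3, -1-4=-5, -4--1=-3, 7--4=11, -2-7=-9 -> [7, -3, -5, -3, 11, -9]
Stage 2 (ABS): |7|=7, |-3|=3, |-5|=5, |-3|=3, |11|=11, |-9|=9 -> [7, 3, 5, 3, 11, 9]
Stage 3 (CLIP -7 7): clip(7,-7,7)=7, clip(3,-7,7)=3, clip(5,-7,7)=5, clip(3,-7,7)=3, clip(11,-7,7)=7, clip(9,-7,7)=7 -> [7, 3, 5, 3, 7, 7]
Stage 4 (DIFF): s[0]=7, 3-7=-4, 5-3=2, 3-5=-2, 7-3=4, 7-7=0 -> [7, -4, 2, -2, 4, 0]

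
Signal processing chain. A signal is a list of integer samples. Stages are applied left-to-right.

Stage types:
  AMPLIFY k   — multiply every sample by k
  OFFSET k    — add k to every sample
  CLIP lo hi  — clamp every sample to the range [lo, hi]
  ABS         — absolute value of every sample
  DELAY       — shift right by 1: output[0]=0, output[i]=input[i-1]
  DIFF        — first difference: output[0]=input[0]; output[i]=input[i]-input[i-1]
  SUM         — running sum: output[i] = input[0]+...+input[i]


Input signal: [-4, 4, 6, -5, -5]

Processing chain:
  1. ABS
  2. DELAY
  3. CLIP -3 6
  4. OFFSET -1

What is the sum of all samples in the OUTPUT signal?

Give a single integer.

Input: [-4, 4, 6, -5, -5]
Stage 1 (ABS): |-4|=4, |4|=4, |6|=6, |-5|=5, |-5|=5 -> [4, 4, 6, 5, 5]
Stage 2 (DELAY): [0, 4, 4, 6, 5] = [0, 4, 4, 6, 5] -> [0, 4, 4, 6, 5]
Stage 3 (CLIP -3 6): clip(0,-3,6)=0, clip(4,-3,6)=4, clip(4,-3,6)=4, clip(6,-3,6)=6, clip(5,-3,6)=5 -> [0, 4, 4, 6, 5]
Stage 4 (OFFSET -1): 0+-1=-1, 4+-1=3, 4+-1=3, 6+-1=5, 5+-1=4 -> [-1, 3, 3, 5, 4]
Output sum: 14

Answer: 14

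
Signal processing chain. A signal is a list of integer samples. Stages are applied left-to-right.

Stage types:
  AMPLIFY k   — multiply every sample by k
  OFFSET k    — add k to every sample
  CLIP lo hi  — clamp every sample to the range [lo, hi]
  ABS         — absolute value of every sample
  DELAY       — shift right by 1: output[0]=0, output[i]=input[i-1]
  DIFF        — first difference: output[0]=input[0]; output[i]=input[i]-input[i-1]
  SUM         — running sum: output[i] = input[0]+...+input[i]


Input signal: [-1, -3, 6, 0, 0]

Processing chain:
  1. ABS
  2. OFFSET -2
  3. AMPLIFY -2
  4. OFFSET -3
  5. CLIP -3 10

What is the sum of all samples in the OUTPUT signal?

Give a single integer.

Answer: -5

Derivation:
Input: [-1, -3, 6, 0, 0]
Stage 1 (ABS): |-1|=1, |-3|=3, |6|=6, |0|=0, |0|=0 -> [1, 3, 6, 0, 0]
Stage 2 (OFFSET -2): 1+-2=-1, 3+-2=1, 6+-2=4, 0+-2=-2, 0+-2=-2 -> [-1, 1, 4, -2, -2]
Stage 3 (AMPLIFY -2): -1*-2=2, 1*-2=-2, 4*-2=-8, -2*-2=4, -2*-2=4 -> [2, -2, -8, 4, 4]
Stage 4 (OFFSET -3): 2+-3=-1, -2+-3=-5, -8+-3=-11, 4+-3=1, 4+-3=1 -> [-1, -5, -11, 1, 1]
Stage 5 (CLIP -3 10): clip(-1,-3,10)=-1, clip(-5,-3,10)=-3, clip(-11,-3,10)=-3, clip(1,-3,10)=1, clip(1,-3,10)=1 -> [-1, -3, -3, 1, 1]
Output sum: -5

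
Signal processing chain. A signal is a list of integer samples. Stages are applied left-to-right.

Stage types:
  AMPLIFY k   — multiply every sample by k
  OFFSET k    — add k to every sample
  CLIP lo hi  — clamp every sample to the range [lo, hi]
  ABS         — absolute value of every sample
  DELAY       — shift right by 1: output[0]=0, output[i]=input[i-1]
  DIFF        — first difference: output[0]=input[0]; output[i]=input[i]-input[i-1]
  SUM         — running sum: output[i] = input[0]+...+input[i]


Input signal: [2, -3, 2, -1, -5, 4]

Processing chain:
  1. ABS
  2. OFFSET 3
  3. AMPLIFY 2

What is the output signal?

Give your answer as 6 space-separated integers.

Answer: 10 12 10 8 16 14

Derivation:
Input: [2, -3, 2, -1, -5, 4]
Stage 1 (ABS): |2|=2, |-3|=3, |2|=2, |-1|=1, |-5|=5, |4|=4 -> [2, 3, 2, 1, 5, 4]
Stage 2 (OFFSET 3): 2+3=5, 3+3=6, 2+3=5, 1+3=4, 5+3=8, 4+3=7 -> [5, 6, 5, 4, 8, 7]
Stage 3 (AMPLIFY 2): 5*2=10, 6*2=12, 5*2=10, 4*2=8, 8*2=16, 7*2=14 -> [10, 12, 10, 8, 16, 14]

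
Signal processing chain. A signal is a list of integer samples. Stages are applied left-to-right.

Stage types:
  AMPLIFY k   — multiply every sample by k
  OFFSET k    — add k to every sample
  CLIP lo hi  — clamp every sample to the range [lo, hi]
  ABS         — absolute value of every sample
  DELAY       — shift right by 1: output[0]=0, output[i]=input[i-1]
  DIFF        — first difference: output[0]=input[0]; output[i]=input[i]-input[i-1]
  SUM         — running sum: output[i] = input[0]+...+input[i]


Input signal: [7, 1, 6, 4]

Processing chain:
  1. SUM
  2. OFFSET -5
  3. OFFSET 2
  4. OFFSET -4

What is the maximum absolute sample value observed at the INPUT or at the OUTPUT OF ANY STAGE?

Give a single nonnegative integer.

Input: [7, 1, 6, 4] (max |s|=7)
Stage 1 (SUM): sum[0..0]=7, sum[0..1]=8, sum[0..2]=14, sum[0..3]=18 -> [7, 8, 14, 18] (max |s|=18)
Stage 2 (OFFSET -5): 7+-5=2, 8+-5=3, 14+-5=9, 18+-5=13 -> [2, 3, 9, 13] (max |s|=13)
Stage 3 (OFFSET 2): 2+2=4, 3+2=5, 9+2=11, 13+2=15 -> [4, 5, 11, 15] (max |s|=15)
Stage 4 (OFFSET -4): 4+-4=0, 5+-4=1, 11+-4=7, 15+-4=11 -> [0, 1, 7, 11] (max |s|=11)
Overall max amplitude: 18

Answer: 18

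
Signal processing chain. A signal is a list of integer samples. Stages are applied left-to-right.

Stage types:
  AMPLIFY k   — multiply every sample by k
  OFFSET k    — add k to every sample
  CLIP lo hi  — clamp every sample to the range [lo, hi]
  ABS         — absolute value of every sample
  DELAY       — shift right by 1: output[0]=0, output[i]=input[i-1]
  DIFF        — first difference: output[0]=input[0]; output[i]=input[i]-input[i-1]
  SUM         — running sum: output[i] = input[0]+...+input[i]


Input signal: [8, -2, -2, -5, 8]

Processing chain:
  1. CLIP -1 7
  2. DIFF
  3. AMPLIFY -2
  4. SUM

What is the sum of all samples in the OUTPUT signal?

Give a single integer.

Answer: -22

Derivation:
Input: [8, -2, -2, -5, 8]
Stage 1 (CLIP -1 7): clip(8,-1,7)=7, clip(-2,-1,7)=-1, clip(-2,-1,7)=-1, clip(-5,-1,7)=-1, clip(8,-1,7)=7 -> [7, -1, -1, -1, 7]
Stage 2 (DIFF): s[0]=7, -1-7=-8, -1--1=0, -1--1=0, 7--1=8 -> [7, -8, 0, 0, 8]
Stage 3 (AMPLIFY -2): 7*-2=-14, -8*-2=16, 0*-2=0, 0*-2=0, 8*-2=-16 -> [-14, 16, 0, 0, -16]
Stage 4 (SUM): sum[0..0]=-14, sum[0..1]=2, sum[0..2]=2, sum[0..3]=2, sum[0..4]=-14 -> [-14, 2, 2, 2, -14]
Output sum: -22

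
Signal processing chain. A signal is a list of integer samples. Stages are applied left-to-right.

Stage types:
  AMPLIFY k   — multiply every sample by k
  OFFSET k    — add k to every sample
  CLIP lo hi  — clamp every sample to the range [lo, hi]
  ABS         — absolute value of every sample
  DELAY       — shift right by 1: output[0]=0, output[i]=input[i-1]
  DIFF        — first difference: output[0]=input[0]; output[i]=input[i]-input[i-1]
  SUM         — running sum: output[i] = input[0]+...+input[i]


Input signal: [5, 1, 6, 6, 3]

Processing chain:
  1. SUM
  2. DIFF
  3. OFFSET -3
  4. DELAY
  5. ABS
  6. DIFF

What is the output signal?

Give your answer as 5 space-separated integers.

Answer: 0 2 0 1 0

Derivation:
Input: [5, 1, 6, 6, 3]
Stage 1 (SUM): sum[0..0]=5, sum[0..1]=6, sum[0..2]=12, sum[0..3]=18, sum[0..4]=21 -> [5, 6, 12, 18, 21]
Stage 2 (DIFF): s[0]=5, 6-5=1, 12-6=6, 18-12=6, 21-18=3 -> [5, 1, 6, 6, 3]
Stage 3 (OFFSET -3): 5+-3=2, 1+-3=-2, 6+-3=3, 6+-3=3, 3+-3=0 -> [2, -2, 3, 3, 0]
Stage 4 (DELAY): [0, 2, -2, 3, 3] = [0, 2, -2, 3, 3] -> [0, 2, -2, 3, 3]
Stage 5 (ABS): |0|=0, |2|=2, |-2|=2, |3|=3, |3|=3 -> [0, 2, 2, 3, 3]
Stage 6 (DIFF): s[0]=0, 2-0=2, 2-2=0, 3-2=1, 3-3=0 -> [0, 2, 0, 1, 0]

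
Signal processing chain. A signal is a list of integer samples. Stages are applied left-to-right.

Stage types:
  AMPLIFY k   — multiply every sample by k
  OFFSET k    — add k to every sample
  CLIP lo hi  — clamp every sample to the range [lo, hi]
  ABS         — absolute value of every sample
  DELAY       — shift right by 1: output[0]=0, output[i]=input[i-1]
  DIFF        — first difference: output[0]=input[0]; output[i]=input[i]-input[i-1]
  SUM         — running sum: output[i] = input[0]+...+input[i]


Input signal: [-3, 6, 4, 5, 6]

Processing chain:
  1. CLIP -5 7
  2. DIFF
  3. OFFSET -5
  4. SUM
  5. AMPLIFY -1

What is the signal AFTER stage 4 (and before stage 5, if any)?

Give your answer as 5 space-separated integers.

Input: [-3, 6, 4, 5, 6]
Stage 1 (CLIP -5 7): clip(-3,-5,7)=-3, clip(6,-5,7)=6, clip(4,-5,7)=4, clip(5,-5,7)=5, clip(6,-5,7)=6 -> [-3, 6, 4, 5, 6]
Stage 2 (DIFF): s[0]=-3, 6--3=9, 4-6=-2, 5-4=1, 6-5=1 -> [-3, 9, -2, 1, 1]
Stage 3 (OFFSET -5): -3+-5=-8, 9+-5=4, -2+-5=-7, 1+-5=-4, 1+-5=-4 -> [-8, 4, -7, -4, -4]
Stage 4 (SUM): sum[0..0]=-8, sum[0..1]=-4, sum[0..2]=-11, sum[0..3]=-15, sum[0..4]=-19 -> [-8, -4, -11, -15, -19]

Answer: -8 -4 -11 -15 -19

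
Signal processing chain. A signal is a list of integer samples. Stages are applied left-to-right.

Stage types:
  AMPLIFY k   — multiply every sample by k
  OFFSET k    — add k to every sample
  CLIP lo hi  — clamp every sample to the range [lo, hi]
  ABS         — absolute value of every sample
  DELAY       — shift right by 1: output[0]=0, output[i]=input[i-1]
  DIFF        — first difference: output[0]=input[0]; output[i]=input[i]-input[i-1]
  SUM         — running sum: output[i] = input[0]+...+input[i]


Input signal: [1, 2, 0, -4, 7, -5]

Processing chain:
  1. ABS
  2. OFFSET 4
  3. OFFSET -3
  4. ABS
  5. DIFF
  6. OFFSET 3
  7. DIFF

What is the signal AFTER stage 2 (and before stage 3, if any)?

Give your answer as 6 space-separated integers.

Answer: 5 6 4 8 11 9

Derivation:
Input: [1, 2, 0, -4, 7, -5]
Stage 1 (ABS): |1|=1, |2|=2, |0|=0, |-4|=4, |7|=7, |-5|=5 -> [1, 2, 0, 4, 7, 5]
Stage 2 (OFFSET 4): 1+4=5, 2+4=6, 0+4=4, 4+4=8, 7+4=11, 5+4=9 -> [5, 6, 4, 8, 11, 9]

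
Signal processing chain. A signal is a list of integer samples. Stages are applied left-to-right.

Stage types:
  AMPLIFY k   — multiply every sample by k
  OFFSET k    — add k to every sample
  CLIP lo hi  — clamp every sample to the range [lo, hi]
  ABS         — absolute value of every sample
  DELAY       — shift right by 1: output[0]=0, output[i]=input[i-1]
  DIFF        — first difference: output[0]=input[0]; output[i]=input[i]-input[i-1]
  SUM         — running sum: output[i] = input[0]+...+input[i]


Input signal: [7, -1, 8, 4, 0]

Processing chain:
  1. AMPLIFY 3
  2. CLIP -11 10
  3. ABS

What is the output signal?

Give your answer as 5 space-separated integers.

Answer: 10 3 10 10 0

Derivation:
Input: [7, -1, 8, 4, 0]
Stage 1 (AMPLIFY 3): 7*3=21, -1*3=-3, 8*3=24, 4*3=12, 0*3=0 -> [21, -3, 24, 12, 0]
Stage 2 (CLIP -11 10): clip(21,-11,10)=10, clip(-3,-11,10)=-3, clip(24,-11,10)=10, clip(12,-11,10)=10, clip(0,-11,10)=0 -> [10, -3, 10, 10, 0]
Stage 3 (ABS): |10|=10, |-3|=3, |10|=10, |10|=10, |0|=0 -> [10, 3, 10, 10, 0]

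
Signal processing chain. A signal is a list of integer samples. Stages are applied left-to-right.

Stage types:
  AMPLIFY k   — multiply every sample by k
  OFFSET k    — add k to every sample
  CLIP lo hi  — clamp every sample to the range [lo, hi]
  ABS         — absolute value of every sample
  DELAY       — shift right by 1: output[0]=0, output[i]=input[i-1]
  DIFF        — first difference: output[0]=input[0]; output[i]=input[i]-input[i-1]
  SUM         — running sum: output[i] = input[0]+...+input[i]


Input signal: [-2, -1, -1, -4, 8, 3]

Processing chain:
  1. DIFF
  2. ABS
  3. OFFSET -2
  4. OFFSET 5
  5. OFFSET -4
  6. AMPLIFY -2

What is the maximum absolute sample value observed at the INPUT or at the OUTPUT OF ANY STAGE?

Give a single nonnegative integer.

Answer: 22

Derivation:
Input: [-2, -1, -1, -4, 8, 3] (max |s|=8)
Stage 1 (DIFF): s[0]=-2, -1--2=1, -1--1=0, -4--1=-3, 8--4=12, 3-8=-5 -> [-2, 1, 0, -3, 12, -5] (max |s|=12)
Stage 2 (ABS): |-2|=2, |1|=1, |0|=0, |-3|=3, |12|=12, |-5|=5 -> [2, 1, 0, 3, 12, 5] (max |s|=12)
Stage 3 (OFFSET -2): 2+-2=0, 1+-2=-1, 0+-2=-2, 3+-2=1, 12+-2=10, 5+-2=3 -> [0, -1, -2, 1, 10, 3] (max |s|=10)
Stage 4 (OFFSET 5): 0+5=5, -1+5=4, -2+5=3, 1+5=6, 10+5=15, 3+5=8 -> [5, 4, 3, 6, 15, 8] (max |s|=15)
Stage 5 (OFFSET -4): 5+-4=1, 4+-4=0, 3+-4=-1, 6+-4=2, 15+-4=11, 8+-4=4 -> [1, 0, -1, 2, 11, 4] (max |s|=11)
Stage 6 (AMPLIFY -2): 1*-2=-2, 0*-2=0, -1*-2=2, 2*-2=-4, 11*-2=-22, 4*-2=-8 -> [-2, 0, 2, -4, -22, -8] (max |s|=22)
Overall max amplitude: 22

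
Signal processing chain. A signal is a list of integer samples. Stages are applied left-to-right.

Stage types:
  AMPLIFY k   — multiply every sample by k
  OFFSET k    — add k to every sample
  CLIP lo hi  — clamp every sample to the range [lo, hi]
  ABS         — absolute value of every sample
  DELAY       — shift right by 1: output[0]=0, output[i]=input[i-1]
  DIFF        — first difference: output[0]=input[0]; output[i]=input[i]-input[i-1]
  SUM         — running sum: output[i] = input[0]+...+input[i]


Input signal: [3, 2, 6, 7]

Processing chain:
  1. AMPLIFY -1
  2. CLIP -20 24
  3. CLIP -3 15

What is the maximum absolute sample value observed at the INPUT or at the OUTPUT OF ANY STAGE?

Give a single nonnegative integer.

Answer: 7

Derivation:
Input: [3, 2, 6, 7] (max |s|=7)
Stage 1 (AMPLIFY -1): 3*-1=-3, 2*-1=-2, 6*-1=-6, 7*-1=-7 -> [-3, -2, -6, -7] (max |s|=7)
Stage 2 (CLIP -20 24): clip(-3,-20,24)=-3, clip(-2,-20,24)=-2, clip(-6,-20,24)=-6, clip(-7,-20,24)=-7 -> [-3, -2, -6, -7] (max |s|=7)
Stage 3 (CLIP -3 15): clip(-3,-3,15)=-3, clip(-2,-3,15)=-2, clip(-6,-3,15)=-3, clip(-7,-3,15)=-3 -> [-3, -2, -3, -3] (max |s|=3)
Overall max amplitude: 7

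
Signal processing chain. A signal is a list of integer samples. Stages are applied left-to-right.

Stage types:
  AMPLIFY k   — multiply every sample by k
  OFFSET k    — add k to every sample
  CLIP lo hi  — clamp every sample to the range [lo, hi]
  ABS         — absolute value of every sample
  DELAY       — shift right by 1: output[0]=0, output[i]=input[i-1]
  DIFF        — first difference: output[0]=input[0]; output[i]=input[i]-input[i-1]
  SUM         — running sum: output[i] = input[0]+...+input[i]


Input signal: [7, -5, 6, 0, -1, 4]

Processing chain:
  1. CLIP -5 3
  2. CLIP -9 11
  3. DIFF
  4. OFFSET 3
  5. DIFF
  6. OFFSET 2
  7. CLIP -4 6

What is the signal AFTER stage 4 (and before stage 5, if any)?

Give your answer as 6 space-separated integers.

Answer: 6 -5 11 0 2 7

Derivation:
Input: [7, -5, 6, 0, -1, 4]
Stage 1 (CLIP -5 3): clip(7,-5,3)=3, clip(-5,-5,3)=-5, clip(6,-5,3)=3, clip(0,-5,3)=0, clip(-1,-5,3)=-1, clip(4,-5,3)=3 -> [3, -5, 3, 0, -1, 3]
Stage 2 (CLIP -9 11): clip(3,-9,11)=3, clip(-5,-9,11)=-5, clip(3,-9,11)=3, clip(0,-9,11)=0, clip(-1,-9,11)=-1, clip(3,-9,11)=3 -> [3, -5, 3, 0, -1, 3]
Stage 3 (DIFF): s[0]=3, -5-3=-8, 3--5=8, 0-3=-3, -1-0=-1, 3--1=4 -> [3, -8, 8, -3, -1, 4]
Stage 4 (OFFSET 3): 3+3=6, -8+3=-5, 8+3=11, -3+3=0, -1+3=2, 4+3=7 -> [6, -5, 11, 0, 2, 7]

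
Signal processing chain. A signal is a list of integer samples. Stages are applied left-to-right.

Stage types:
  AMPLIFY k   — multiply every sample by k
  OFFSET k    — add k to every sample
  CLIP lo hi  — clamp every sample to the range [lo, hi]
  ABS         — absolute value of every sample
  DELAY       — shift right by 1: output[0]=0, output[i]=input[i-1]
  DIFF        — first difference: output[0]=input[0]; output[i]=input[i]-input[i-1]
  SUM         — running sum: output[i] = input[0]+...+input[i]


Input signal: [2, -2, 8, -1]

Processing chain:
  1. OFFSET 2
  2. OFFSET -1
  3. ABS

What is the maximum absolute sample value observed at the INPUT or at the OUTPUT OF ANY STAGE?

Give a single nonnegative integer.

Input: [2, -2, 8, -1] (max |s|=8)
Stage 1 (OFFSET 2): 2+2=4, -2+2=0, 8+2=10, -1+2=1 -> [4, 0, 10, 1] (max |s|=10)
Stage 2 (OFFSET -1): 4+-1=3, 0+-1=-1, 10+-1=9, 1+-1=0 -> [3, -1, 9, 0] (max |s|=9)
Stage 3 (ABS): |3|=3, |-1|=1, |9|=9, |0|=0 -> [3, 1, 9, 0] (max |s|=9)
Overall max amplitude: 10

Answer: 10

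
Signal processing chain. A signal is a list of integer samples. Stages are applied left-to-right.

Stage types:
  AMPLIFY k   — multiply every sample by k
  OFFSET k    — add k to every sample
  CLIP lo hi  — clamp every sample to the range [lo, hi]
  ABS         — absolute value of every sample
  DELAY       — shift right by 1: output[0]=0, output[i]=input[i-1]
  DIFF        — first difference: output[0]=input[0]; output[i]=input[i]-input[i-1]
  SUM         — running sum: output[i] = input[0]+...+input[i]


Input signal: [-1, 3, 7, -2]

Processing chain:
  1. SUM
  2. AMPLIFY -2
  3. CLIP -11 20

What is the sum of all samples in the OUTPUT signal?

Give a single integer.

Input: [-1, 3, 7, -2]
Stage 1 (SUM): sum[0..0]=-1, sum[0..1]=2, sum[0..2]=9, sum[0..3]=7 -> [-1, 2, 9, 7]
Stage 2 (AMPLIFY -2): -1*-2=2, 2*-2=-4, 9*-2=-18, 7*-2=-14 -> [2, -4, -18, -14]
Stage 3 (CLIP -11 20): clip(2,-11,20)=2, clip(-4,-11,20)=-4, clip(-18,-11,20)=-11, clip(-14,-11,20)=-11 -> [2, -4, -11, -11]
Output sum: -24

Answer: -24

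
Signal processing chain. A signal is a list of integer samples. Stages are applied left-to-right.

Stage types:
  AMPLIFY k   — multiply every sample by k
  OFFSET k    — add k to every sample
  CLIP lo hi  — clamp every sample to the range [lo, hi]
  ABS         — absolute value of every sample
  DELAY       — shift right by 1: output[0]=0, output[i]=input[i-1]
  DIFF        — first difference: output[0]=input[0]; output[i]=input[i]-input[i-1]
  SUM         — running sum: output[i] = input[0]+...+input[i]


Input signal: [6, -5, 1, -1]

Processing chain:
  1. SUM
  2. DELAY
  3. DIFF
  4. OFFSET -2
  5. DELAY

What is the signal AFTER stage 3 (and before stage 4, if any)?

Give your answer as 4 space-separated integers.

Input: [6, -5, 1, -1]
Stage 1 (SUM): sum[0..0]=6, sum[0..1]=1, sum[0..2]=2, sum[0..3]=1 -> [6, 1, 2, 1]
Stage 2 (DELAY): [0, 6, 1, 2] = [0, 6, 1, 2] -> [0, 6, 1, 2]
Stage 3 (DIFF): s[0]=0, 6-0=6, 1-6=-5, 2-1=1 -> [0, 6, -5, 1]

Answer: 0 6 -5 1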